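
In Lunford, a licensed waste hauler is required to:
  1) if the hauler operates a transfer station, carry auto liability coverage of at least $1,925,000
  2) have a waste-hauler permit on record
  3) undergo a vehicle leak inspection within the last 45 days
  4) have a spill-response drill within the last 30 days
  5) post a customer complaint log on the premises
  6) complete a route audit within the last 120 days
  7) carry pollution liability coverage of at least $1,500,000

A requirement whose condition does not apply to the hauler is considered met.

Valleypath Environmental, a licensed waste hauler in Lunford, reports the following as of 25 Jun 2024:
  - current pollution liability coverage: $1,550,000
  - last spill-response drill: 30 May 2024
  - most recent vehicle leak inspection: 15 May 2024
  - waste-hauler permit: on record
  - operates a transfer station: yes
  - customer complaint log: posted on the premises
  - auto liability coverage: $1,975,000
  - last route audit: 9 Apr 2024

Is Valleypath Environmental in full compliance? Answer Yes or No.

Yes

1. condition 'operates a transfer station' holds; auto liability coverage $1,975,000 ≥ $1,925,000 → met
2. waste-hauler permit present → met
3. vehicle leak inspection 41 days ago vs limit 45 → met
4. spill-response drill 26 days ago vs limit 30 → met
5. customer complaint log present → met
6. route audit 77 days ago vs limit 120 → met
7. pollution liability coverage $1,550,000 ≥ $1,500,000 → met
All met.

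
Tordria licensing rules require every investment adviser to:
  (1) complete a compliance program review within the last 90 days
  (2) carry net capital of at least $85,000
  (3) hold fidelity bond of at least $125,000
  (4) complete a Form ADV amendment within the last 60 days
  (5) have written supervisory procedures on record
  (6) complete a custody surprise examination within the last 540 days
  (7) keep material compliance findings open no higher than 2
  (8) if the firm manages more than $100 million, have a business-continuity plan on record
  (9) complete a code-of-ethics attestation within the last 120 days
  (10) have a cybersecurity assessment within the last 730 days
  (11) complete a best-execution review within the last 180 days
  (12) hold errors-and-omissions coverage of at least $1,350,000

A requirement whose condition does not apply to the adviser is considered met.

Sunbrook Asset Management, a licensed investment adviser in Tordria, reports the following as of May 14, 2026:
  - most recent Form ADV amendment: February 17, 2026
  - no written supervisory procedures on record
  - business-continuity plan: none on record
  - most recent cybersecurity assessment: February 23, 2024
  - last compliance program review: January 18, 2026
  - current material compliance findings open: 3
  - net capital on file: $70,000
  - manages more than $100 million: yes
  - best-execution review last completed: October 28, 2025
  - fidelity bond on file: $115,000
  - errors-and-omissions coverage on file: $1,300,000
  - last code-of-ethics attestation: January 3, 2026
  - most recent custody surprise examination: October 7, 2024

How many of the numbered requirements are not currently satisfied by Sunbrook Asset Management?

1. compliance program review 116 days ago vs limit 90 → not met
2. net capital $70,000 < $85,000 → not met
3. fidelity bond $115,000 < $125,000 → not met
4. Form ADV amendment 86 days ago vs limit 60 → not met
5. written supervisory procedures absent → not met
6. custody surprise examination 584 days ago vs limit 540 → not met
7. material compliance findings open 3 > 2 → not met
8. condition 'manages more than $100 million' holds; business-continuity plan absent → not met
9. code-of-ethics attestation 131 days ago vs limit 120 → not met
10. cybersecurity assessment 811 days ago vs limit 730 → not met
11. best-execution review 198 days ago vs limit 180 → not met
12. errors-and-omissions coverage $1,300,000 < $1,350,000 → not met
Not met: 12 of 12

12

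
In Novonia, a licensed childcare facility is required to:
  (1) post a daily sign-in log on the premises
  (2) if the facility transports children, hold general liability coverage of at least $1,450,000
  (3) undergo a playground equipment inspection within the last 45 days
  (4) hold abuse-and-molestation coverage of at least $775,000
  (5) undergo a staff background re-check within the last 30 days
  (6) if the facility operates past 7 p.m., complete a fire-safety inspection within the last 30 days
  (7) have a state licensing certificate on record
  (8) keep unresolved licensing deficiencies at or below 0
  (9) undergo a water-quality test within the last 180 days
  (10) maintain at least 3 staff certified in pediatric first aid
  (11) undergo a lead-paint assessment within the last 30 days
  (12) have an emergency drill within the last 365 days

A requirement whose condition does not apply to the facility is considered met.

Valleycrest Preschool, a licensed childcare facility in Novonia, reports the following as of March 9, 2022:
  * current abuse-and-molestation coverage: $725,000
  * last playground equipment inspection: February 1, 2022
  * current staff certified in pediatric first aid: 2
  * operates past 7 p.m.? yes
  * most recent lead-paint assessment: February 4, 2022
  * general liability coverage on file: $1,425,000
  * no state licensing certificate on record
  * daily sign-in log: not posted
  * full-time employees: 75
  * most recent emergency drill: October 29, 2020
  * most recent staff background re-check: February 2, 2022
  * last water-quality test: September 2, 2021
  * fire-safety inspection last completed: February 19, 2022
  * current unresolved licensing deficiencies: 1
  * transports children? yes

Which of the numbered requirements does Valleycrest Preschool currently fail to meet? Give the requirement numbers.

1, 2, 4, 5, 7, 8, 9, 10, 11, 12

1. daily sign-in log absent → not met
2. condition 'transports children' holds; general liability coverage $1,425,000 < $1,450,000 → not met
3. playground equipment inspection 36 days ago vs limit 45 → met
4. abuse-and-molestation coverage $725,000 < $775,000 → not met
5. staff background re-check 35 days ago vs limit 30 → not met
6. condition 'operates past 7 p.m.' holds; fire-safety inspection 18 days ago vs limit 30 → met
7. state licensing certificate absent → not met
8. unresolved licensing deficiencies 1 > 0 → not met
9. water-quality test 188 days ago vs limit 180 → not met
10. staff certified in pediatric first aid 2 < 3 → not met
11. lead-paint assessment 33 days ago vs limit 30 → not met
12. emergency drill 496 days ago vs limit 365 → not met
Not met: 1, 2, 4, 5, 7, 8, 9, 10, 11, 12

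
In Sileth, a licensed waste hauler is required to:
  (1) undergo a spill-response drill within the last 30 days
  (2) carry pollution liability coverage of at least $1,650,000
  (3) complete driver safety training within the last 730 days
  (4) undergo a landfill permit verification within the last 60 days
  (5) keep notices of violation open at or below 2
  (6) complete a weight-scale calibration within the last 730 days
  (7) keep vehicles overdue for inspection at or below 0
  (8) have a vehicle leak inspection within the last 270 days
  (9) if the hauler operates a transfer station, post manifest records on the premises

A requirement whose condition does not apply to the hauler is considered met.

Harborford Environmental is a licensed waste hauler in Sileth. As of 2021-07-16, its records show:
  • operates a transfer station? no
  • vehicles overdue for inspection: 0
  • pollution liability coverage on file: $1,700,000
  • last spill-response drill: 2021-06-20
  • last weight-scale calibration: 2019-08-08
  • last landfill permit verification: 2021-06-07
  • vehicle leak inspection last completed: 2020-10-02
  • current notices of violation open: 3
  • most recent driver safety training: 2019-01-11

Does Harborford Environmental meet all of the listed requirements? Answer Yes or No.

1. spill-response drill 26 days ago vs limit 30 → met
2. pollution liability coverage $1,700,000 ≥ $1,650,000 → met
3. driver safety training 917 days ago vs limit 730 → not met
4. landfill permit verification 39 days ago vs limit 60 → met
5. notices of violation open 3 > 2 → not met
6. weight-scale calibration 708 days ago vs limit 730 → met
7. vehicles overdue for inspection 0 ≤ 0 → met
8. vehicle leak inspection 287 days ago vs limit 270 → not met
9. condition 'operates a transfer station' does not hold → requirement n/a → met
Not met: 3, 5, 8

No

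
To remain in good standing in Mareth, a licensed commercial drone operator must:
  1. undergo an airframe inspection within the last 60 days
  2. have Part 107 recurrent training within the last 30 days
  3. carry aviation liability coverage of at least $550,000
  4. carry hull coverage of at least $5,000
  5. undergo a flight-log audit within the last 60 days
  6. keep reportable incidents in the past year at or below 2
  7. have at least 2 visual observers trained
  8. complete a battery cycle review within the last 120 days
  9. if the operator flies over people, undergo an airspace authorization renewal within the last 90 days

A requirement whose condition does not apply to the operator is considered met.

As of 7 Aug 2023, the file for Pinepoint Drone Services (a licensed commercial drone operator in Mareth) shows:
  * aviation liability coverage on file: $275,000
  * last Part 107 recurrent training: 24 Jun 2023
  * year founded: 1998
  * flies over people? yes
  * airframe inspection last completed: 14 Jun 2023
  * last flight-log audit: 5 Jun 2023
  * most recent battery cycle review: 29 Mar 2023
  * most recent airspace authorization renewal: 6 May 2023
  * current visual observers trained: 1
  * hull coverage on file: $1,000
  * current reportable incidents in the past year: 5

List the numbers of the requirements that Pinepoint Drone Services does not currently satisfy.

2, 3, 4, 5, 6, 7, 8, 9

1. airframe inspection 54 days ago vs limit 60 → met
2. Part 107 recurrent training 44 days ago vs limit 30 → not met
3. aviation liability coverage $275,000 < $550,000 → not met
4. hull coverage $1,000 < $5,000 → not met
5. flight-log audit 63 days ago vs limit 60 → not met
6. reportable incidents in the past year 5 > 2 → not met
7. visual observers trained 1 < 2 → not met
8. battery cycle review 131 days ago vs limit 120 → not met
9. condition 'flies over people' holds; airspace authorization renewal 93 days ago vs limit 90 → not met
Not met: 2, 3, 4, 5, 6, 7, 8, 9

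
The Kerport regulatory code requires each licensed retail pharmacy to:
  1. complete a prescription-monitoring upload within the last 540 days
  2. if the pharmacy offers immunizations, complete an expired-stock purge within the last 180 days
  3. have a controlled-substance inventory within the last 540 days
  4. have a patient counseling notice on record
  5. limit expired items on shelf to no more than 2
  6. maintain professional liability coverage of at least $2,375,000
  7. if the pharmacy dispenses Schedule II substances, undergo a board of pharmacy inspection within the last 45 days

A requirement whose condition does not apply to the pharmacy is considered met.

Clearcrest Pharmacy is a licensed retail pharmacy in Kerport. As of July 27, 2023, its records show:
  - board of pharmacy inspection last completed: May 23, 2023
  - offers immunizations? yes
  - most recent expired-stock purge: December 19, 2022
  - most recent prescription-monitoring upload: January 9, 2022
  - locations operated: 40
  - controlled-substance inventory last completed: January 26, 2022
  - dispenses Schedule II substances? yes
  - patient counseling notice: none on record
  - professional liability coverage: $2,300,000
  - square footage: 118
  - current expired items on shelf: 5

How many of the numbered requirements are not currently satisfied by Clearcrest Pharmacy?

7

1. prescription-monitoring upload 564 days ago vs limit 540 → not met
2. condition 'offers immunizations' holds; expired-stock purge 220 days ago vs limit 180 → not met
3. controlled-substance inventory 547 days ago vs limit 540 → not met
4. patient counseling notice absent → not met
5. expired items on shelf 5 > 2 → not met
6. professional liability coverage $2,300,000 < $2,375,000 → not met
7. condition 'dispenses Schedule II substances' holds; board of pharmacy inspection 65 days ago vs limit 45 → not met
Not met: 7 of 7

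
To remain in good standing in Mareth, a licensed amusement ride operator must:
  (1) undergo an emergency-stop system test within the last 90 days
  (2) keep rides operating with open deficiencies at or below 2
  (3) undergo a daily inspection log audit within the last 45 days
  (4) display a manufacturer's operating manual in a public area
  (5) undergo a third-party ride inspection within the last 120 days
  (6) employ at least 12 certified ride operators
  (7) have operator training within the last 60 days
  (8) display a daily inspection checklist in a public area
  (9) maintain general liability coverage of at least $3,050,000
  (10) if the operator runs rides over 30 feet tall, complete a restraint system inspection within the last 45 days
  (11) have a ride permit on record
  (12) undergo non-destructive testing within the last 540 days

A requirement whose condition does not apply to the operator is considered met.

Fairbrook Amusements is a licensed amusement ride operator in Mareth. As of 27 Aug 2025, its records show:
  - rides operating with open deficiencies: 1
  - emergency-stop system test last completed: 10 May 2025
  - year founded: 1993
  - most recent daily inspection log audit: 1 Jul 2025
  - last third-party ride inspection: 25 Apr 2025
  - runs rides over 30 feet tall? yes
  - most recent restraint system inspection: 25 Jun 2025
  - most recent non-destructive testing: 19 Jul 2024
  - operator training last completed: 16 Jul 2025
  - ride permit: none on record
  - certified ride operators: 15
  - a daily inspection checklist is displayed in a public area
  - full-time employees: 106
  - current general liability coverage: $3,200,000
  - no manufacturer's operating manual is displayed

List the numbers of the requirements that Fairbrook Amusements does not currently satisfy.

1. emergency-stop system test 109 days ago vs limit 90 → not met
2. rides operating with open deficiencies 1 ≤ 2 → met
3. daily inspection log audit 57 days ago vs limit 45 → not met
4. manufacturer's operating manual absent → not met
5. third-party ride inspection 124 days ago vs limit 120 → not met
6. certified ride operators 15 ≥ 12 → met
7. operator training 42 days ago vs limit 60 → met
8. daily inspection checklist present → met
9. general liability coverage $3,200,000 ≥ $3,050,000 → met
10. condition 'runs rides over 30 feet tall' holds; restraint system inspection 63 days ago vs limit 45 → not met
11. ride permit absent → not met
12. non-destructive testing 404 days ago vs limit 540 → met
Not met: 1, 3, 4, 5, 10, 11

1, 3, 4, 5, 10, 11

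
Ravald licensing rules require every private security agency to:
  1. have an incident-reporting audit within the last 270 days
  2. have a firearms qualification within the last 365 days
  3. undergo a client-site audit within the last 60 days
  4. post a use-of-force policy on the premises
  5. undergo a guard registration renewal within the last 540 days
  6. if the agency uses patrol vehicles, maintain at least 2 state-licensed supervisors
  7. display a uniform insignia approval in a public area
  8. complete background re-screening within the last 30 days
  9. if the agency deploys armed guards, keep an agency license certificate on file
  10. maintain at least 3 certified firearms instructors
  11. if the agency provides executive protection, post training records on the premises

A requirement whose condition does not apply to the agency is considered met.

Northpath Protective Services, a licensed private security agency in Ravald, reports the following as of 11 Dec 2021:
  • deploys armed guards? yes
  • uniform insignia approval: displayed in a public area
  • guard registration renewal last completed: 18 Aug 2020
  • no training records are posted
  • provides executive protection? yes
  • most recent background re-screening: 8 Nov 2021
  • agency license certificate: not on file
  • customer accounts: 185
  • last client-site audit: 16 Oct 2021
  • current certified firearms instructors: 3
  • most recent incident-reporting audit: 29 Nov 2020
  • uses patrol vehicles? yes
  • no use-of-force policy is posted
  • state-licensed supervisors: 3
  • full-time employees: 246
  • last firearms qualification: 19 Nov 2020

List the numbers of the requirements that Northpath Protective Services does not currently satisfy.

1. incident-reporting audit 377 days ago vs limit 270 → not met
2. firearms qualification 387 days ago vs limit 365 → not met
3. client-site audit 56 days ago vs limit 60 → met
4. use-of-force policy absent → not met
5. guard registration renewal 480 days ago vs limit 540 → met
6. condition 'uses patrol vehicles' holds; state-licensed supervisors 3 ≥ 2 → met
7. uniform insignia approval present → met
8. background re-screening 33 days ago vs limit 30 → not met
9. condition 'deploys armed guards' holds; agency license certificate absent → not met
10. certified firearms instructors 3 ≥ 3 → met
11. condition 'provides executive protection' holds; training records absent → not met
Not met: 1, 2, 4, 8, 9, 11

1, 2, 4, 8, 9, 11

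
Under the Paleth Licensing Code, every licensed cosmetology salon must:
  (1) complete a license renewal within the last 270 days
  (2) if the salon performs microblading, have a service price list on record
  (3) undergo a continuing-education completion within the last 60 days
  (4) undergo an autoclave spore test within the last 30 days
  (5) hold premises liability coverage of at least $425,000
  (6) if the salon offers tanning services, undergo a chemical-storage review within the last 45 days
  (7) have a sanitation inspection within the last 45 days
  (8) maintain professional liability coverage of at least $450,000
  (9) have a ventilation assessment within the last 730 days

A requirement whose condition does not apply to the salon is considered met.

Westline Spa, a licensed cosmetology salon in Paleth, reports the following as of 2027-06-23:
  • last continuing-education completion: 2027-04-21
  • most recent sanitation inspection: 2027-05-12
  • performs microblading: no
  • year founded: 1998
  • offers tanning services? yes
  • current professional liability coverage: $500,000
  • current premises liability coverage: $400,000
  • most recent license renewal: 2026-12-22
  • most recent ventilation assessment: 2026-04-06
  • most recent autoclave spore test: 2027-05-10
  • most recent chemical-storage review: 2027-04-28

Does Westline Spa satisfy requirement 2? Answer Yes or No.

2. condition 'performs microblading' does not hold → requirement n/a → met

Yes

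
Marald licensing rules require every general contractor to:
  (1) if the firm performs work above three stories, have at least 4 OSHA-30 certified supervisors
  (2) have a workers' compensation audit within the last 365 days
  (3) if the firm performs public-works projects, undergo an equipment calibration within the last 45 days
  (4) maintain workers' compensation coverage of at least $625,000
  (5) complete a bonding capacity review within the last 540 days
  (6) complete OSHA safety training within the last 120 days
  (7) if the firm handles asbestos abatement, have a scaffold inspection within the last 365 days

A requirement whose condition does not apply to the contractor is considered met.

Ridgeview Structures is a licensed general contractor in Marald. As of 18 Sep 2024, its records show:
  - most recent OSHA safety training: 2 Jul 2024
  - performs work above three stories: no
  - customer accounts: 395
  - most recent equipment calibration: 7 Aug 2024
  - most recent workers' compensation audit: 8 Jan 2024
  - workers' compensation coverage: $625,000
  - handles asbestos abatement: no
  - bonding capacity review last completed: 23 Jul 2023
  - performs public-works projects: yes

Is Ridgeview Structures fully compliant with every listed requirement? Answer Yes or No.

Yes

1. condition 'performs work above three stories' does not hold → requirement n/a → met
2. workers' compensation audit 254 days ago vs limit 365 → met
3. condition 'performs public-works projects' holds; equipment calibration 42 days ago vs limit 45 → met
4. workers' compensation coverage $625,000 ≥ $625,000 → met
5. bonding capacity review 423 days ago vs limit 540 → met
6. OSHA safety training 78 days ago vs limit 120 → met
7. condition 'handles asbestos abatement' does not hold → requirement n/a → met
All met.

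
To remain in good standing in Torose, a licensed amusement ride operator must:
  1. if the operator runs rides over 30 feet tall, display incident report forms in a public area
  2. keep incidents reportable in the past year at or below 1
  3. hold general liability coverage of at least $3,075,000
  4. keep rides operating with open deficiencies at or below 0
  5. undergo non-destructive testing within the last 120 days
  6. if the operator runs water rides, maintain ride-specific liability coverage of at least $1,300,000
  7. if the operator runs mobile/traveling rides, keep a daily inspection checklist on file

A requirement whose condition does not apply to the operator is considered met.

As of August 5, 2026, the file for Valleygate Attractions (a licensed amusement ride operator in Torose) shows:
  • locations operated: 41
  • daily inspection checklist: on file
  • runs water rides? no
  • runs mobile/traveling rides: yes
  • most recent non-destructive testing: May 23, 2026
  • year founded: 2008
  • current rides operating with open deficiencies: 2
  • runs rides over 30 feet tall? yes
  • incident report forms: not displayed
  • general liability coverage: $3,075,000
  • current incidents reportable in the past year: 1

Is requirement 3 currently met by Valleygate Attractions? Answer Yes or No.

Yes

3. general liability coverage $3,075,000 ≥ $3,075,000 → met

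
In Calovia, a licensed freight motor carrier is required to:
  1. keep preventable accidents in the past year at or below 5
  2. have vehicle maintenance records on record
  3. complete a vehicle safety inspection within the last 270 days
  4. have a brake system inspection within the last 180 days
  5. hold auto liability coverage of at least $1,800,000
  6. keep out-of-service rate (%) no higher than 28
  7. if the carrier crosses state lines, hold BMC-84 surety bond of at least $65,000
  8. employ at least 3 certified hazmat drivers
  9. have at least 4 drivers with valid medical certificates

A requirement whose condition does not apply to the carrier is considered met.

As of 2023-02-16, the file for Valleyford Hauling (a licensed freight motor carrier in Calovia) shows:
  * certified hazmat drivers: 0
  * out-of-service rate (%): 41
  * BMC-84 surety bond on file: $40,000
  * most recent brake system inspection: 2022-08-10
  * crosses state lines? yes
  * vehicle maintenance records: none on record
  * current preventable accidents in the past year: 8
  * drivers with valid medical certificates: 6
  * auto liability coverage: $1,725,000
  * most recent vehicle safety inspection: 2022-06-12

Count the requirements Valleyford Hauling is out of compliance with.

1. preventable accidents in the past year 8 > 5 → not met
2. vehicle maintenance records absent → not met
3. vehicle safety inspection 249 days ago vs limit 270 → met
4. brake system inspection 190 days ago vs limit 180 → not met
5. auto liability coverage $1,725,000 < $1,800,000 → not met
6. out-of-service rate (%) 41 > 28 → not met
7. condition 'crosses state lines' holds; BMC-84 surety bond $40,000 < $65,000 → not met
8. certified hazmat drivers 0 < 3 → not met
9. drivers with valid medical certificates 6 ≥ 4 → met
Not met: 7 of 9

7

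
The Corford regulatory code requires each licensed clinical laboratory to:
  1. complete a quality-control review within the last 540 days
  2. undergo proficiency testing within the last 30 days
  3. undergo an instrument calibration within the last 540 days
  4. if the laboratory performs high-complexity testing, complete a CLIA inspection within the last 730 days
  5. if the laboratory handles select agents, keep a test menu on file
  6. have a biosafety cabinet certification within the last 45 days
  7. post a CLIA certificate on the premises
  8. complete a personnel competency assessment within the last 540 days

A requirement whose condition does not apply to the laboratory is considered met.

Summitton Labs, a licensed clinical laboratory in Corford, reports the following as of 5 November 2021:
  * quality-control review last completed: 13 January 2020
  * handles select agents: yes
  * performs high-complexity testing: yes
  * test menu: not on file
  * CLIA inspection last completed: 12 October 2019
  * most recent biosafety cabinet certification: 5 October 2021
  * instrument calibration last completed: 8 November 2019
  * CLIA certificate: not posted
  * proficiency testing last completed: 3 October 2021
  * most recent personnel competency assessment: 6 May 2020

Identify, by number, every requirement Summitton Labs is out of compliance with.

1. quality-control review 662 days ago vs limit 540 → not met
2. proficiency testing 33 days ago vs limit 30 → not met
3. instrument calibration 728 days ago vs limit 540 → not met
4. condition 'performs high-complexity testing' holds; CLIA inspection 755 days ago vs limit 730 → not met
5. condition 'handles select agents' holds; test menu absent → not met
6. biosafety cabinet certification 31 days ago vs limit 45 → met
7. CLIA certificate absent → not met
8. personnel competency assessment 548 days ago vs limit 540 → not met
Not met: 1, 2, 3, 4, 5, 7, 8

1, 2, 3, 4, 5, 7, 8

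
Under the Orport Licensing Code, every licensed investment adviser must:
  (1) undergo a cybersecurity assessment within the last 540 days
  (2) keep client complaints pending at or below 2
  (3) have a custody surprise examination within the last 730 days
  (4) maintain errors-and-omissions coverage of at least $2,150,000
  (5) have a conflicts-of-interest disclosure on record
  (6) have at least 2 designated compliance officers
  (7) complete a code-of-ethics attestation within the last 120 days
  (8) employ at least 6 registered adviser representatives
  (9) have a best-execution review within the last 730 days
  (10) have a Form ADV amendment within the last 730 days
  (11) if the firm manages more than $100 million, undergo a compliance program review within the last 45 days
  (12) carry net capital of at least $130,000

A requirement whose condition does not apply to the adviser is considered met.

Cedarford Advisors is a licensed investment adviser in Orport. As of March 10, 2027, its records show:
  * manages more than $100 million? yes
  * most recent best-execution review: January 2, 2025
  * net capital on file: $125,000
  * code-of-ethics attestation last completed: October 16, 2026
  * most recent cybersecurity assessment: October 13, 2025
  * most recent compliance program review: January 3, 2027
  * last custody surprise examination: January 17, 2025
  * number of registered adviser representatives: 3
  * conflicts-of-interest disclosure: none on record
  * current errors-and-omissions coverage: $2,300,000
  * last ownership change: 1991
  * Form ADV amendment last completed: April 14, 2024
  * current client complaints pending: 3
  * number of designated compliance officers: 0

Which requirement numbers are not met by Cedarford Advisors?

2, 3, 5, 6, 7, 8, 9, 10, 11, 12

1. cybersecurity assessment 513 days ago vs limit 540 → met
2. client complaints pending 3 > 2 → not met
3. custody surprise examination 782 days ago vs limit 730 → not met
4. errors-and-omissions coverage $2,300,000 ≥ $2,150,000 → met
5. conflicts-of-interest disclosure absent → not met
6. designated compliance officers 0 < 2 → not met
7. code-of-ethics attestation 145 days ago vs limit 120 → not met
8. registered adviser representatives 3 < 6 → not met
9. best-execution review 797 days ago vs limit 730 → not met
10. Form ADV amendment 1060 days ago vs limit 730 → not met
11. condition 'manages more than $100 million' holds; compliance program review 66 days ago vs limit 45 → not met
12. net capital $125,000 < $130,000 → not met
Not met: 2, 3, 5, 6, 7, 8, 9, 10, 11, 12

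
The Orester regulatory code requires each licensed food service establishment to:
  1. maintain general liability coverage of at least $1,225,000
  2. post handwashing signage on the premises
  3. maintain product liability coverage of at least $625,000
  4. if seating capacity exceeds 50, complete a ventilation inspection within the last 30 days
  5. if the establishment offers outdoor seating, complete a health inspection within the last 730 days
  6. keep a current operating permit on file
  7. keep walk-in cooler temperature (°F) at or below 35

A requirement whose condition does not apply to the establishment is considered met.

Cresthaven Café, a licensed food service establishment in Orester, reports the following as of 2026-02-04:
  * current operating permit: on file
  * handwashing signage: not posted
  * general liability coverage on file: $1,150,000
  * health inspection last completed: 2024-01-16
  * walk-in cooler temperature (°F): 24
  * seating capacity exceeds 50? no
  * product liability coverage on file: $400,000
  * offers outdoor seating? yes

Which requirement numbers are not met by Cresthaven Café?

1. general liability coverage $1,150,000 < $1,225,000 → not met
2. handwashing signage absent → not met
3. product liability coverage $400,000 < $625,000 → not met
4. condition 'seating capacity exceeds 50' does not hold → requirement n/a → met
5. condition 'offers outdoor seating' holds; health inspection 750 days ago vs limit 730 → not met
6. current operating permit present → met
7. walk-in cooler temperature (°F) 24 ≤ 35 → met
Not met: 1, 2, 3, 5

1, 2, 3, 5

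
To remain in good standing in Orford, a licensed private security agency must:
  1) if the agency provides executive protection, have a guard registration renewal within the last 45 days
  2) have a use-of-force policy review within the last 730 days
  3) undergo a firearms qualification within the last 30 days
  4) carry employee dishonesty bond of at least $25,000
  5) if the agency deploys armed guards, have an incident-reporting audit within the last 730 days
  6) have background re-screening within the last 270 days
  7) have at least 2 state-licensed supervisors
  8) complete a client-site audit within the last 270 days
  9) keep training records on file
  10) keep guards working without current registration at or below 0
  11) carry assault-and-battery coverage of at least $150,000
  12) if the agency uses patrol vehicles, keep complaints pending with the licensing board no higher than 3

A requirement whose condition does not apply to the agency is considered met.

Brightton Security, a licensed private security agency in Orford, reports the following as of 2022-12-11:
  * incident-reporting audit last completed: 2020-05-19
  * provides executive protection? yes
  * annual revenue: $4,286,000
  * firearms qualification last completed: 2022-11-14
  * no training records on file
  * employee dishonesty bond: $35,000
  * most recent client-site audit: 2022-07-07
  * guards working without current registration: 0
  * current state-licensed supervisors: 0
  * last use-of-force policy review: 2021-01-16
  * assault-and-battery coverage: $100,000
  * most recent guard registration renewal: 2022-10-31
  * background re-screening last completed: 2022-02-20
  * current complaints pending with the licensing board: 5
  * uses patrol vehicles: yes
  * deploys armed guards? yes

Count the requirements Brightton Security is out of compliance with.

6

1. condition 'provides executive protection' holds; guard registration renewal 41 days ago vs limit 45 → met
2. use-of-force policy review 694 days ago vs limit 730 → met
3. firearms qualification 27 days ago vs limit 30 → met
4. employee dishonesty bond $35,000 ≥ $25,000 → met
5. condition 'deploys armed guards' holds; incident-reporting audit 936 days ago vs limit 730 → not met
6. background re-screening 294 days ago vs limit 270 → not met
7. state-licensed supervisors 0 < 2 → not met
8. client-site audit 157 days ago vs limit 270 → met
9. training records absent → not met
10. guards working without current registration 0 ≤ 0 → met
11. assault-and-battery coverage $100,000 < $150,000 → not met
12. condition 'uses patrol vehicles' holds; complaints pending with the licensing board 5 > 3 → not met
Not met: 6 of 12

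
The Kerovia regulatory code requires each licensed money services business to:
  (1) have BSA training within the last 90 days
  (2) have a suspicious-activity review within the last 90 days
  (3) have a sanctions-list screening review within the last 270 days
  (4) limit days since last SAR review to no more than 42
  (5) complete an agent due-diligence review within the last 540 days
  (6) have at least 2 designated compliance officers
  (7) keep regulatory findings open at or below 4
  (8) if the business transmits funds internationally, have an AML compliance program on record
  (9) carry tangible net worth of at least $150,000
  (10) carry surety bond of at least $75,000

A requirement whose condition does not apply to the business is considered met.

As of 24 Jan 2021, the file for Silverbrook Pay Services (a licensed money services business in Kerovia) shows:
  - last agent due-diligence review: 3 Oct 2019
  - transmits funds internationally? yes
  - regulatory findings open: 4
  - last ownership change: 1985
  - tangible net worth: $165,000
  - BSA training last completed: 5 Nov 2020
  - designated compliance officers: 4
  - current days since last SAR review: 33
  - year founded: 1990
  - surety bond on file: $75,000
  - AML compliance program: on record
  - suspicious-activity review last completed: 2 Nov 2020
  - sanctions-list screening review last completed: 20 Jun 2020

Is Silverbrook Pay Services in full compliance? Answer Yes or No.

Yes

1. BSA training 80 days ago vs limit 90 → met
2. suspicious-activity review 83 days ago vs limit 90 → met
3. sanctions-list screening review 218 days ago vs limit 270 → met
4. days since last SAR review 33 ≤ 42 → met
5. agent due-diligence review 479 days ago vs limit 540 → met
6. designated compliance officers 4 ≥ 2 → met
7. regulatory findings open 4 ≤ 4 → met
8. condition 'transmits funds internationally' holds; AML compliance program present → met
9. tangible net worth $165,000 ≥ $150,000 → met
10. surety bond $75,000 ≥ $75,000 → met
All met.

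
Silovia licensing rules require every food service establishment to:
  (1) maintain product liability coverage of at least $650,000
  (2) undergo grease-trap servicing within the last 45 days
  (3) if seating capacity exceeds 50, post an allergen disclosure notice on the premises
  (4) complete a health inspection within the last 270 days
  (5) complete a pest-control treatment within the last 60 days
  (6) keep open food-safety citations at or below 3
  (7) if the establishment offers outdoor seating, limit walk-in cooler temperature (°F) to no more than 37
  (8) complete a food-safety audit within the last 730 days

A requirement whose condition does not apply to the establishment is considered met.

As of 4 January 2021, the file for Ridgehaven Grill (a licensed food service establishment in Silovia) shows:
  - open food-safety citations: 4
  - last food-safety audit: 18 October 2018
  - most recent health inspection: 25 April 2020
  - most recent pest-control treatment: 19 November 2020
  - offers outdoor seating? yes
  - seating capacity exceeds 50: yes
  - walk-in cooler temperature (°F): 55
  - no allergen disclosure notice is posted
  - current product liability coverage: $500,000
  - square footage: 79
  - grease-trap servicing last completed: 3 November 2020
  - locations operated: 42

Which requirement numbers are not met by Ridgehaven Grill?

1, 2, 3, 6, 7, 8

1. product liability coverage $500,000 < $650,000 → not met
2. grease-trap servicing 62 days ago vs limit 45 → not met
3. condition 'seating capacity exceeds 50' holds; allergen disclosure notice absent → not met
4. health inspection 254 days ago vs limit 270 → met
5. pest-control treatment 46 days ago vs limit 60 → met
6. open food-safety citations 4 > 3 → not met
7. condition 'offers outdoor seating' holds; walk-in cooler temperature (°F) 55 > 37 → not met
8. food-safety audit 809 days ago vs limit 730 → not met
Not met: 1, 2, 3, 6, 7, 8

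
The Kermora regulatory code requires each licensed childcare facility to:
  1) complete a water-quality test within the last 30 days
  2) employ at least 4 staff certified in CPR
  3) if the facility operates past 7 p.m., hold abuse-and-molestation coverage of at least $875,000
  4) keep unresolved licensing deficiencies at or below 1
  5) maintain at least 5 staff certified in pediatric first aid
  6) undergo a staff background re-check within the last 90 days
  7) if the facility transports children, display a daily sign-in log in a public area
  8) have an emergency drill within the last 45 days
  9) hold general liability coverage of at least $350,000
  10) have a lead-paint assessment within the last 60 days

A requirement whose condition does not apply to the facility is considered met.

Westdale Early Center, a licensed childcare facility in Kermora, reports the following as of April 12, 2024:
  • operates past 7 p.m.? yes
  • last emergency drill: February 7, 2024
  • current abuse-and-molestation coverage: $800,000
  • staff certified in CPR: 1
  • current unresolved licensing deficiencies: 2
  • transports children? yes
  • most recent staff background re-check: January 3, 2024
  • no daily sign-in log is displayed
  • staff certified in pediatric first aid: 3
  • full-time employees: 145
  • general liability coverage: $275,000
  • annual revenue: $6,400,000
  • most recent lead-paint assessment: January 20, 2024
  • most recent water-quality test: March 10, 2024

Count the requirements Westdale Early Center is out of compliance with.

1. water-quality test 33 days ago vs limit 30 → not met
2. staff certified in CPR 1 < 4 → not met
3. condition 'operates past 7 p.m.' holds; abuse-and-molestation coverage $800,000 < $875,000 → not met
4. unresolved licensing deficiencies 2 > 1 → not met
5. staff certified in pediatric first aid 3 < 5 → not met
6. staff background re-check 100 days ago vs limit 90 → not met
7. condition 'transports children' holds; daily sign-in log absent → not met
8. emergency drill 65 days ago vs limit 45 → not met
9. general liability coverage $275,000 < $350,000 → not met
10. lead-paint assessment 83 days ago vs limit 60 → not met
Not met: 10 of 10

10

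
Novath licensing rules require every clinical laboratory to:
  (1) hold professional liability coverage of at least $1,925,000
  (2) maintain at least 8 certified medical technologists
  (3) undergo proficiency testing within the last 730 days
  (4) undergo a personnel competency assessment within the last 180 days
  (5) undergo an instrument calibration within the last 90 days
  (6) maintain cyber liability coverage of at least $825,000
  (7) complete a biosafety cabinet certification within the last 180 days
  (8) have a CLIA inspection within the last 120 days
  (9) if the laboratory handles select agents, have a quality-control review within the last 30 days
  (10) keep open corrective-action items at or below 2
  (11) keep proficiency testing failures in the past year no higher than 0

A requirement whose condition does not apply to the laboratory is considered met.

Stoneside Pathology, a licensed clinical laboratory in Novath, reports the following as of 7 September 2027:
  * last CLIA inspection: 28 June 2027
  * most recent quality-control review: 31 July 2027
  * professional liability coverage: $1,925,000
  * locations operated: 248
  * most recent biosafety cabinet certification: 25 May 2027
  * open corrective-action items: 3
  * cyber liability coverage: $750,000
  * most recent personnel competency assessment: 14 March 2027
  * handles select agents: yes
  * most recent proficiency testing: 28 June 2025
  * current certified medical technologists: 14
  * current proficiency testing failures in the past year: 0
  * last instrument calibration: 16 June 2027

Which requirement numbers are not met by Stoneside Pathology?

1. professional liability coverage $1,925,000 ≥ $1,925,000 → met
2. certified medical technologists 14 ≥ 8 → met
3. proficiency testing 801 days ago vs limit 730 → not met
4. personnel competency assessment 177 days ago vs limit 180 → met
5. instrument calibration 83 days ago vs limit 90 → met
6. cyber liability coverage $750,000 < $825,000 → not met
7. biosafety cabinet certification 105 days ago vs limit 180 → met
8. CLIA inspection 71 days ago vs limit 120 → met
9. condition 'handles select agents' holds; quality-control review 38 days ago vs limit 30 → not met
10. open corrective-action items 3 > 2 → not met
11. proficiency testing failures in the past year 0 ≤ 0 → met
Not met: 3, 6, 9, 10

3, 6, 9, 10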